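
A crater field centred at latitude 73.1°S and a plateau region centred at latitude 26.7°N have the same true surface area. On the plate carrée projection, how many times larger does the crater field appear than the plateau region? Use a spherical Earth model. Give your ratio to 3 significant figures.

3.07

In the plate carrée (x = Rλ, y = Rφ), meridians are true-scale (h = 1) and parallels are stretched by k = sec φ.
Areal scale at 73.1°: h·k = 1.000 × 3.440 = 3.440.
Areal scale at 26.7°: h·k = 1.000 × 1.119 = 1.119.
Ratio = 3.440/1.119 ≈ 3.07.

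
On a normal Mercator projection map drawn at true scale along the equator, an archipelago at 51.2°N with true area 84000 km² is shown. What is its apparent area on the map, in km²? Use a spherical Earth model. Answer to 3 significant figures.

214000 km²

Mercator is conformal, so the point scale is isotropic: h = k = sec φ = 1/cos φ.
Areal scale = k² = sec²φ = 1/cos²(51.2°) = 1/0.6266² = 2.547.
Apparent area = 84000 × 2.547 ≈ 214000 km².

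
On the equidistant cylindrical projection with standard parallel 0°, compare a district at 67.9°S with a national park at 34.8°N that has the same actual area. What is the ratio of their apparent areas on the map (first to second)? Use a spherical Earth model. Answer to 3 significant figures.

In the plate carrée (x = Rλ, y = Rφ), meridians are true-scale (h = 1) and parallels are stretched by k = sec φ.
Areal scale at 67.9°: h·k = 1.000 × 2.658 = 2.658.
Areal scale at 34.8°: h·k = 1.000 × 1.218 = 1.218.
Ratio = 2.658/1.218 ≈ 2.18.

2.18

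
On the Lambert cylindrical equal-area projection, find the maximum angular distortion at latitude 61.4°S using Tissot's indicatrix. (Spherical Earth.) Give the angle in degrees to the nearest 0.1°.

The Lambert cylindrical equal-area projection is the cylindrical equal-area projection with its standard parallel at the equator (φ₀ = 0). For cylindrical equal-area with standard parallel φ₀, h = cos φ / cos φ₀ and k = cos φ₀ / cos φ, so h·k = 1.
At 61.4°: h = 0.4787, k = 2.089; principal scales a = 2.089, b = 0.4787.
sin(ω/2) = (a − b)/(a + b) = 1.610/2.568 = 0.6271, so ω = 2 arcsin(0.6271) ≈ 77.7°.

77.7°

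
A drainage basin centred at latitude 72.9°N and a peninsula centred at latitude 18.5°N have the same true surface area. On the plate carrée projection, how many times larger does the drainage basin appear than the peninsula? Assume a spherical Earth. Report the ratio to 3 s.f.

Plate carrée maps x = Rλ, y = Rφ. The meridian scale is h = 1 and the parallel scale is k = 1/cos φ = sec φ.
Areal scale at 72.9°: h·k = 1.000 × 3.401 = 3.401.
Areal scale at 18.5°: h·k = 1.000 × 1.054 = 1.054.
Ratio = 3.401/1.054 ≈ 3.23.

3.23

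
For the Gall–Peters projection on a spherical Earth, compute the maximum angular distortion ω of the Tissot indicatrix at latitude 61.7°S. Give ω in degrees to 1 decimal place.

The Gall–Peters projection is cylindrical equal-area with φ₀ = 45°. A cylindrical equal-area projection with standard parallel φ₀ has meridian scale h = cos φ / cos φ₀ and parallel scale k = cos φ₀ / cos φ (so areas are preserved, h·k = 1).
At 61.7°: h = 0.6705, k = 1.492; principal scales a = 1.492, b = 0.6705.
sin(ω/2) = (a − b)/(a + b) = 0.8210/2.162 = 0.3798, so ω = 2 arcsin(0.3798) ≈ 44.6°.

44.6°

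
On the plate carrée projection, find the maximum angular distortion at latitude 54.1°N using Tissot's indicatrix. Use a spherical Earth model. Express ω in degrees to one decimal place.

30.2°

In the plate carrée (x = Rλ, y = Rφ), meridians are true-scale (h = 1) and parallels are stretched by k = sec φ.
At 54.1°: h = 1.000, k = 1.705; principal scales a = 1.705, b = 1.000.
sin(ω/2) = (a − b)/(a + b) = 0.7054/2.705 = 0.2607, so ω = 2 arcsin(0.2607) ≈ 30.2°.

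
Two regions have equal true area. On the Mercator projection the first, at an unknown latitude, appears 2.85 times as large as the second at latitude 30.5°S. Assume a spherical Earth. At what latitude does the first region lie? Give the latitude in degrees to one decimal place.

59.3°

For equal true areas on Mercator, apparent areas scale as sec²φ, so the ratio is cos²φ₂ / cos²φ₁.
cos²φ₂ / cos²φ₁ = 2.85  ⇒  cos φ₁ = cos 30.5° / √2.85 = 0.8616/1.688 = 0.5104.
φ₁ = arccos(0.5104) ≈ 59.3°.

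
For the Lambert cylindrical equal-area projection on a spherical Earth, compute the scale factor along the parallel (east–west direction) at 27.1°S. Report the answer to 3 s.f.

The Lambert cylindrical equal-area projection is the cylindrical equal-area projection with its standard parallel at the equator (φ₀ = 0). A cylindrical equal-area projection with standard parallel φ₀ has meridian scale h = cos φ / cos φ₀ and parallel scale k = cos φ₀ / cos φ (so areas are preserved, h·k = 1).
k = cos 0° / cos 27.1° = 1.000/0.8902 = 1.123.

1.12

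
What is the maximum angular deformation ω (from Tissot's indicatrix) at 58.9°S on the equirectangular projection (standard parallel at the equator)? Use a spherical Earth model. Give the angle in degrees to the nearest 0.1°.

For the equirectangular projection with φ₀ = 0 (plate carrée), h = 1 along meridians and k = sec φ along parallels.
At 58.9°: h = 1.000, k = 1.936; principal scales a = 1.936, b = 1.000.
sin(ω/2) = (a − b)/(a + b) = 0.9360/2.936 = 0.3188, so ω = 2 arcsin(0.3188) ≈ 37.2°.

37.2°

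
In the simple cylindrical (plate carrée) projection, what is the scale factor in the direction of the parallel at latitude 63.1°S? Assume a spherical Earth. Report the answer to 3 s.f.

2.21

Plate carrée maps x = Rλ, y = Rφ. The meridian scale is h = 1 and the parallel scale is k = 1/cos φ = sec φ.
k = 1/cos 63.1° = 1/0.4524 = 2.210.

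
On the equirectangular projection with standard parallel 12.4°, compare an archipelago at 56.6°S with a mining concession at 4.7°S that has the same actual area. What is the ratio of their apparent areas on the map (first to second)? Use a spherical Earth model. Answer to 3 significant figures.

The equidistant cylindrical projection with φ₀ = 12.4° has h = 1 (meridians true) and k = cos φ₀ / cos φ along parallels.
Areal scale at 56.6°: h·k = 1.000 × 1.774 = 1.774.
Areal scale at 4.7°: h·k = 1.000 × 0.9800 = 0.9800.
Ratio = 1.774/0.9800 ≈ 1.81.

1.81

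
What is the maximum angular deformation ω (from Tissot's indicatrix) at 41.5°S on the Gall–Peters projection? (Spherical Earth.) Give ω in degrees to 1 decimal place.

6.6°

Gall–Peters is a cylindrical equal-area projection with standard parallels at ±45°. For cylindrical equal-area with standard parallel φ₀, h = cos φ / cos φ₀ and k = cos φ₀ / cos φ, so h·k = 1.
At 41.5°: h = 1.059, k = 0.9441; principal scales a = 1.059, b = 0.9441.
sin(ω/2) = (a − b)/(a + b) = 0.1151/2.003 = 0.05743, so ω = 2 arcsin(0.05743) ≈ 6.6°.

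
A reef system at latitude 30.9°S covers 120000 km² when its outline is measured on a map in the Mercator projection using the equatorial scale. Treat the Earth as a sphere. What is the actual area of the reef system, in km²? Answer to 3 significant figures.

Mercator is conformal, so the point scale is isotropic: h = k = sec φ = 1/cos φ.
Areal scale = k² = sec²φ = 1/cos²(30.9°) = 1/0.8581² = 1.358.
True area = apparent / (areal scale) = 120000 / 1.358 ≈ 88400 km².

88400 km²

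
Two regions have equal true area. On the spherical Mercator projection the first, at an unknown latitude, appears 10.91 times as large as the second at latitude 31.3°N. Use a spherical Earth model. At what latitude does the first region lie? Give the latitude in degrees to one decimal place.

On Mercator, (apparent₁)/(apparent₂) = sec²φ₁ / sec²φ₂ when true areas are equal.
cos²φ₂ / cos²φ₁ = 10.91  ⇒  cos φ₁ = cos 31.3° / √10.91 = 0.8545/3.303 = 0.2587.
φ₁ = arccos(0.2587) ≈ 75.0°.

75.0°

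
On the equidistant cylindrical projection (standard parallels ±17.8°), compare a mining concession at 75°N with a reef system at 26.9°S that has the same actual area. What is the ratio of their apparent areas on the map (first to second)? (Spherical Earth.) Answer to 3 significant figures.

With standard parallel φ₀ = 17.8°, the equirectangular projection gives x = Rλ cos φ₀, y = Rφ, so h = 1 and k = cos 17.8° / cos φ.
Areal scale at 75°: h·k = 1.000 × 3.679 = 3.679.
Areal scale at 26.9°: h·k = 1.000 × 1.068 = 1.068.
Ratio = 3.679/1.068 ≈ 3.45.

3.45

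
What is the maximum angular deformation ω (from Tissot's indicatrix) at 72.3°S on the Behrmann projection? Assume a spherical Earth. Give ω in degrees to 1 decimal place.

102.6°

Behrmann is a cylindrical equal-area projection with standard parallels at ±30°. For cylindrical equal-area with standard parallel φ₀, h = cos φ / cos φ₀ and k = cos φ₀ / cos φ, so h·k = 1.
At 72.3°: h = 0.3511, k = 2.848; principal scales a = 2.848, b = 0.3511.
sin(ω/2) = (a − b)/(a + b) = 2.497/3.200 = 0.7806, so ω = 2 arcsin(0.7806) ≈ 102.6°.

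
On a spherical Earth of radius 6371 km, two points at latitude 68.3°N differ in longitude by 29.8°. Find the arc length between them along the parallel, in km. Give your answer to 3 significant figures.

Arc length along a parallel = R cos φ · Δλ (with Δλ in radians).
= 6371 × cos 68.3° × (29.8° × π/180) = 6371 × 0.3697 × 0.5201 ≈ 1230 km.

1230 km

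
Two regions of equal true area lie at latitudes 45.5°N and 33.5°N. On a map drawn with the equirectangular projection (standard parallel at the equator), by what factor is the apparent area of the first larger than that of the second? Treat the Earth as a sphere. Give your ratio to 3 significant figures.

In the plate carrée (x = Rλ, y = Rφ), meridians are true-scale (h = 1) and parallels are stretched by k = sec φ.
Areal scale at 45.5°: h·k = 1.000 × 1.427 = 1.427.
Areal scale at 33.5°: h·k = 1.000 × 1.199 = 1.199.
Ratio = 1.427/1.199 ≈ 1.19.

1.19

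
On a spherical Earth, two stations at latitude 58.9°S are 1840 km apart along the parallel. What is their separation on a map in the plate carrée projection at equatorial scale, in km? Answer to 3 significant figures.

3560 km

For the equirectangular projection with φ₀ = 0 (plate carrée), h = 1 along meridians and k = sec φ along parallels.
Along the parallel, k = sec 58.9° = 1/0.5165 = 1.936.
Map distance = 1840 × 1.936 ≈ 3560 km.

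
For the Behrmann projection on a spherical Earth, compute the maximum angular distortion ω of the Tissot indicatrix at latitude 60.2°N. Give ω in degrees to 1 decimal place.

60.6°

Behrmann is a cylindrical equal-area projection with standard parallels at ±30°. A cylindrical equal-area projection with standard parallel φ₀ has meridian scale h = cos φ / cos φ₀ and parallel scale k = cos φ₀ / cos φ (so areas are preserved, h·k = 1).
At 60.2°: h = 0.5739, k = 1.743; principal scales a = 1.743, b = 0.5739.
sin(ω/2) = (a − b)/(a + b) = 1.169/2.316 = 0.5045, so ω = 2 arcsin(0.5045) ≈ 60.6°.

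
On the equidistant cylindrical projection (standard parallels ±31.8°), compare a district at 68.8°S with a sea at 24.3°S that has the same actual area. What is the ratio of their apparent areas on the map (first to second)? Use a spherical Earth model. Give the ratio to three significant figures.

In the equirectangular projection with standard parallel φ₀ = 31.8° (x = Rλ cos φ₀, y = Rφ), meridians are true-scale (h = 1) and the parallel scale is k = cos φ₀ / cos φ.
Areal scale at 68.8°: h·k = 1.000 × 2.350 = 2.350.
Areal scale at 24.3°: h·k = 1.000 × 0.9325 = 0.9325.
Ratio = 2.350/0.9325 ≈ 2.52.

2.52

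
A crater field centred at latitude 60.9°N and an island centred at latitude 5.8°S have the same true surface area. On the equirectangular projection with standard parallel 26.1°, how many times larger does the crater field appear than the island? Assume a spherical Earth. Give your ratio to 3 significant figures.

In the equirectangular projection with standard parallel φ₀ = 26.1° (x = Rλ cos φ₀, y = Rφ), meridians are true-scale (h = 1) and the parallel scale is k = cos φ₀ / cos φ.
Areal scale at 60.9°: h·k = 1.000 × 1.847 = 1.847.
Areal scale at 5.8°: h·k = 1.000 × 0.9026 = 0.9026.
Ratio = 1.847/0.9026 ≈ 2.05.

2.05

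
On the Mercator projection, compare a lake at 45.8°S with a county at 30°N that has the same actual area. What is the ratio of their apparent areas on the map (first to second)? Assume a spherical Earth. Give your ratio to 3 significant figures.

Mercator areal scale is sec²φ.
At 45.8°: sec²(45.8°) = 1/0.6972² = 2.057.
At 30°: sec²(30°) = 1/0.8660² = 1.333.
Ratio = 2.057/1.333 = cos²(30°)/cos²(45.8°) ≈ 1.54.

1.54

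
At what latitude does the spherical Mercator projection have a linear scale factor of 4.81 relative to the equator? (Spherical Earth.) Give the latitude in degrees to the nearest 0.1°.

Mercator scale is k = sec φ = 1/cos φ.
1/cos φ = 4.81  ⇒  cos φ = 0.2079  ⇒  φ = arccos(0.2079) ≈ 78.0°.

78.0°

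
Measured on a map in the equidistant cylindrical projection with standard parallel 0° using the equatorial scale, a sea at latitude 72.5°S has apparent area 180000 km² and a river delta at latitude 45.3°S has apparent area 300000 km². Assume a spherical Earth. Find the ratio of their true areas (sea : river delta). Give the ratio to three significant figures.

0.257

Plate carrée has h = 1 and k = sec φ, giving areal scale sec φ; true area = (apparent area) · cos φ.
True area of sea: 180000 × cos(72.5°) = 180000 × 0.3007 = 54130 km².
True area of river delta: 300000 × cos(45.3°) = 300000 × 0.7034 = 211000 km².
Ratio = 54130 / 211000 ≈ 0.257.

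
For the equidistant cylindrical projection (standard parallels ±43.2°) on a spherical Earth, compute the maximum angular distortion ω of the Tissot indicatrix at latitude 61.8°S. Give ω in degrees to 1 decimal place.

With standard parallel φ₀ = 43.2°, the equirectangular projection gives x = Rλ cos φ₀, y = Rφ, so h = 1 and k = cos 43.2° / cos φ.
At 61.8°: h = 1.000, k = 1.543; principal scales a = 1.543, b = 1.000.
sin(ω/2) = (a − b)/(a + b) = 0.5426/2.543 = 0.2134, so ω = 2 arcsin(0.2134) ≈ 24.6°.

24.6°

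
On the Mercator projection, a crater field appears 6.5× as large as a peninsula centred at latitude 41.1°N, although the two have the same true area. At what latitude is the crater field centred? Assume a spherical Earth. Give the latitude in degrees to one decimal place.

72.8°

For equal true areas on Mercator, apparent areas scale as sec²φ, so the ratio is cos²φ₂ / cos²φ₁.
cos²φ₂ / cos²φ₁ = 6.5  ⇒  cos φ₁ = cos 41.1° / √6.5 = 0.7536/2.550 = 0.2956.
φ₁ = arccos(0.2956) ≈ 72.8°.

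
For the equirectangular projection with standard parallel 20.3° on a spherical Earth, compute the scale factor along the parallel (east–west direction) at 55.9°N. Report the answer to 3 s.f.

In the equirectangular projection with standard parallel φ₀ = 20.3° (x = Rλ cos φ₀, y = Rφ), meridians are true-scale (h = 1) and the parallel scale is k = cos φ₀ / cos φ.
k = cos 20.3° / cos 55.9° = 0.9379/0.5606 = 1.673.

1.67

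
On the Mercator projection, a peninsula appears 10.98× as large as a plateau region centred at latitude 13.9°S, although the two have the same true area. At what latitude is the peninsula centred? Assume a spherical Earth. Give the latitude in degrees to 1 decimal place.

For equal true areas on Mercator, apparent areas scale as sec²φ, so the ratio is cos²φ₂ / cos²φ₁.
cos²φ₂ / cos²φ₁ = 10.98  ⇒  cos φ₁ = cos 13.9° / √10.98 = 0.9707/3.314 = 0.2929.
φ₁ = arccos(0.2929) ≈ 73.0°.

73.0°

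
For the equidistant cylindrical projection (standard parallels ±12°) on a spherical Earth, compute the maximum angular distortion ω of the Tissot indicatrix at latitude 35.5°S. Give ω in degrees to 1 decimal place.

The equidistant cylindrical projection with φ₀ = 12° has h = 1 (meridians true) and k = cos φ₀ / cos φ along parallels.
At 35.5°: h = 1.000, k = 1.201; principal scales a = 1.201, b = 1.000.
sin(ω/2) = (a − b)/(a + b) = 0.2015/2.201 = 0.09152, so ω = 2 arcsin(0.09152) ≈ 10.5°.

10.5°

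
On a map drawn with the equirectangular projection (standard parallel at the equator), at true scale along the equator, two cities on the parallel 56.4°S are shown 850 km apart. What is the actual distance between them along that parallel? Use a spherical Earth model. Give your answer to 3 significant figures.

For the equirectangular projection with φ₀ = 0 (plate carrée), h = 1 along meridians and k = sec φ along parallels.
Along the parallel at 56.4°, map distances are exaggerated by k = sec 56.4° = 1.807.
True distance = 850 / 1.807 = 850 × cos 56.4° ≈ 470 km.

470 km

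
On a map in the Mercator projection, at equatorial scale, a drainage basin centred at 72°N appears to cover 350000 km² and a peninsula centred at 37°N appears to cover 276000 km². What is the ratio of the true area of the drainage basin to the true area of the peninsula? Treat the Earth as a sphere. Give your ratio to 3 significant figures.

Since Mercator area scale is 1/cos²φ, the true area equals the apparent area multiplied by cos²φ.
True area of drainage basin: 350000 × cos²(72°) = 350000 × 0.09549 = 33420 km².
True area of peninsula: 276000 × cos²(37°) = 276000 × 0.6378 = 176000 km².
Ratio = 33420 / 176000 ≈ 0.190.

0.190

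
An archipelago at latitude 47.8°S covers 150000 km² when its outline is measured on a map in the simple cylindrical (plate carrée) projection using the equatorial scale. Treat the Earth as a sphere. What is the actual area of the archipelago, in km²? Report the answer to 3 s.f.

101000 km²

In the plate carrée (x = Rλ, y = Rφ), meridians are true-scale (h = 1) and parallels are stretched by k = sec φ.
Areal scale = h·k = 1 × sec φ; at 47.8°, h = 1.000, k = 1.489, so h·k = 1.489.
True area = apparent / (areal scale) = 150000 / 1.489 ≈ 101000 km².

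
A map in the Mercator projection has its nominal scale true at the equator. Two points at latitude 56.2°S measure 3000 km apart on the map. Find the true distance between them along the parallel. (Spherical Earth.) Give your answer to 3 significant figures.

1670 km

For Mercator, h = k = sec φ (a conformal cylindrical projection has a single point scale, 1/cos φ).
Along the parallel at 56.2°, map distances are exaggerated by k = sec 56.2° = 1.798.
True distance = 3000 / 1.798 = 3000 × cos 56.2° ≈ 1670 km.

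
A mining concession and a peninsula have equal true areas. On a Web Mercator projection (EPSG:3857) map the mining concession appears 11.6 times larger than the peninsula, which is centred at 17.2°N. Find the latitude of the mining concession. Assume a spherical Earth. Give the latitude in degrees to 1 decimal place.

73.7°

On Mercator, (apparent₁)/(apparent₂) = sec²φ₁ / sec²φ₂ when true areas are equal.
cos²φ₂ / cos²φ₁ = 11.6  ⇒  cos φ₁ = cos 17.2° / √11.6 = 0.9553/3.406 = 0.2805.
φ₁ = arccos(0.2805) ≈ 73.7°.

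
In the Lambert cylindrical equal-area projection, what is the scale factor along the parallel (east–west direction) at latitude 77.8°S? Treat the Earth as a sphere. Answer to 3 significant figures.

The Lambert cylindrical equal-area projection is the cylindrical equal-area projection with its standard parallel at the equator (φ₀ = 0). A cylindrical equal-area projection with standard parallel φ₀ has meridian scale h = cos φ / cos φ₀ and parallel scale k = cos φ₀ / cos φ (so areas are preserved, h·k = 1).
k = cos 0° / cos 77.8° = 1.000/0.2113 = 4.732.

4.73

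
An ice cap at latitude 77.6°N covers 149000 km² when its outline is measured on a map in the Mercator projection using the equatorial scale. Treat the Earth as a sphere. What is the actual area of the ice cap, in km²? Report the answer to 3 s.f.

6870 km²

The Mercator projection is conformal; its linear scale factor is the same in every direction and equals sec φ = 1/cos φ.
Areal scale = k² = sec²φ = 1/cos²(77.6°) = 1/0.2147² = 21.69.
True area = apparent / (areal scale) = 149000 / 21.69 ≈ 6870 km².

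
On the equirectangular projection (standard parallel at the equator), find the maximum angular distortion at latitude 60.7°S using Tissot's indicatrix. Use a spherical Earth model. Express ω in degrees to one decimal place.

40.1°

Plate carrée maps x = Rλ, y = Rφ. The meridian scale is h = 1 and the parallel scale is k = 1/cos φ = sec φ.
At 60.7°: h = 1.000, k = 2.043; principal scales a = 2.043, b = 1.000.
sin(ω/2) = (a − b)/(a + b) = 1.043/3.043 = 0.3428, so ω = 2 arcsin(0.3428) ≈ 40.1°.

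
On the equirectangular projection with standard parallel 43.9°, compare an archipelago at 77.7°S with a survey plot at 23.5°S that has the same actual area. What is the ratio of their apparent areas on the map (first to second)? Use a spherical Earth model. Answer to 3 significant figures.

The equidistant cylindrical projection with φ₀ = 43.9° has h = 1 (meridians true) and k = cos φ₀ / cos φ along parallels.
Areal scale at 77.7°: h·k = 1.000 × 3.382 = 3.382.
Areal scale at 23.5°: h·k = 1.000 × 0.7857 = 0.7857.
Ratio = 3.382/0.7857 ≈ 4.30.

4.30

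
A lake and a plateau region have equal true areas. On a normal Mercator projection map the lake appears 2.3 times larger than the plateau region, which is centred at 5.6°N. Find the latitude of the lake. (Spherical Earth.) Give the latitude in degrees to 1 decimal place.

For equal true areas on Mercator, apparent areas scale as sec²φ, so the ratio is cos²φ₂ / cos²φ₁.
cos²φ₂ / cos²φ₁ = 2.3  ⇒  cos φ₁ = cos 5.6° / √2.3 = 0.9952/1.517 = 0.6562.
φ₁ = arccos(0.6562) ≈ 49.0°.

49.0°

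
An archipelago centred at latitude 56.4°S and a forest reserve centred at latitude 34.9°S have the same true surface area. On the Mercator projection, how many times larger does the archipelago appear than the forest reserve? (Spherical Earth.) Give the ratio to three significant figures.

Mercator areal scale is sec²φ.
At 56.4°: sec²(56.4°) = 1/0.5534² = 3.265.
At 34.9°: sec²(34.9°) = 1/0.8202² = 1.487.
Ratio = 3.265/1.487 = cos²(34.9°)/cos²(56.4°) ≈ 2.20.

2.20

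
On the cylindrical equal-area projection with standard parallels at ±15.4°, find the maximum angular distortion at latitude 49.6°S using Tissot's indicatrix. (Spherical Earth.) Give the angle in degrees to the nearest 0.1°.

A cylindrical equal-area projection with standard parallel φ₀ has meridian scale h = cos φ / cos φ₀ and parallel scale k = cos φ₀ / cos φ (so areas are preserved, h·k = 1).
At 49.6°: h = 0.6723, k = 1.488; principal scales a = 1.488, b = 0.6723.
sin(ω/2) = (a − b)/(a + b) = 0.8153/2.160 = 0.3775, so ω = 2 arcsin(0.3775) ≈ 44.4°.

44.4°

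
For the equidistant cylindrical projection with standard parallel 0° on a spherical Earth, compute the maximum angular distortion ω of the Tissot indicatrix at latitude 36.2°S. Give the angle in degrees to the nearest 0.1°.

Plate carrée maps x = Rλ, y = Rφ. The meridian scale is h = 1 and the parallel scale is k = 1/cos φ = sec φ.
At 36.2°: h = 1.000, k = 1.239; principal scales a = 1.239, b = 1.000.
sin(ω/2) = (a − b)/(a + b) = 0.2392/2.239 = 0.1068, so ω = 2 arcsin(0.1068) ≈ 12.3°.

12.3°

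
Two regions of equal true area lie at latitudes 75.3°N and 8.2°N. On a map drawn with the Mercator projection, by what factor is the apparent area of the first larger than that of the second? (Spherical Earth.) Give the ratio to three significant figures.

15.2

On Mercator, area is exaggerated by sec²φ = 1/cos²φ.
At 75.3°: sec²(75.3°) = 1/0.2538² = 15.53.
At 8.2°: sec²(8.2°) = 1/0.9898² = 1.021.
Ratio = 15.53/1.021 = cos²(8.2°)/cos²(75.3°) ≈ 15.2.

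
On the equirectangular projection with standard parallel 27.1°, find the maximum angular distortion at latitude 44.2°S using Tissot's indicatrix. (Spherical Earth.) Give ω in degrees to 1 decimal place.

12.4°

With standard parallel φ₀ = 27.1°, the equirectangular projection gives x = Rλ cos φ₀, y = Rφ, so h = 1 and k = cos 27.1° / cos φ.
At 44.2°: h = 1.000, k = 1.242; principal scales a = 1.242, b = 1.000.
sin(ω/2) = (a − b)/(a + b) = 0.2417/2.242 = 0.1078, so ω = 2 arcsin(0.1078) ≈ 12.4°.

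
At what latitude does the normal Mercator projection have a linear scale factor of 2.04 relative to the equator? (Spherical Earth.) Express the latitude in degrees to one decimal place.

60.6°

Mercator scale is k = sec φ = 1/cos φ.
1/cos φ = 2.04  ⇒  cos φ = 0.4902  ⇒  φ = arccos(0.4902) ≈ 60.6°.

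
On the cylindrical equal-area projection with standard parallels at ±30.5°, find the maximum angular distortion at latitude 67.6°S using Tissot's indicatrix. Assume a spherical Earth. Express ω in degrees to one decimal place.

For cylindrical equal-area with standard parallel φ₀, h = cos φ / cos φ₀ and k = cos φ₀ / cos φ, so h·k = 1.
At 67.6°: h = 0.4423, k = 2.261; principal scales a = 2.261, b = 0.4423.
sin(ω/2) = (a − b)/(a + b) = 1.819/2.703 = 0.6728, so ω = 2 arcsin(0.6728) ≈ 84.6°.

84.6°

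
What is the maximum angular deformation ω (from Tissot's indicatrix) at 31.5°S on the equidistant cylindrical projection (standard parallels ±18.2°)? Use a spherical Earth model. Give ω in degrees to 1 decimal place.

With standard parallel φ₀ = 18.2°, the equirectangular projection gives x = Rλ cos φ₀, y = Rφ, so h = 1 and k = cos 18.2° / cos φ.
At 31.5°: h = 1.000, k = 1.114; principal scales a = 1.114, b = 1.000.
sin(ω/2) = (a − b)/(a + b) = 0.1142/2.114 = 0.05399, so ω = 2 arcsin(0.05399) ≈ 6.2°.

6.2°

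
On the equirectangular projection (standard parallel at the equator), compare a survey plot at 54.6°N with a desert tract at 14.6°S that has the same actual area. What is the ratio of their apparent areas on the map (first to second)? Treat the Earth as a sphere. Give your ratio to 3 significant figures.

For the equirectangular projection with φ₀ = 0 (plate carrée), h = 1 along meridians and k = sec φ along parallels.
Areal scale at 54.6°: h·k = 1.000 × 1.726 = 1.726.
Areal scale at 14.6°: h·k = 1.000 × 1.033 = 1.033.
Ratio = 1.726/1.033 ≈ 1.67.

1.67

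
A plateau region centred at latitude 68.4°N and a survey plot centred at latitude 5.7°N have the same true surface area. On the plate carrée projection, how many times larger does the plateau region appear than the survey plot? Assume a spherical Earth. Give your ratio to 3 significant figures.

2.70

Plate carrée maps x = Rλ, y = Rφ. The meridian scale is h = 1 and the parallel scale is k = 1/cos φ = sec φ.
Areal scale at 68.4°: h·k = 1.000 × 2.716 = 2.716.
Areal scale at 5.7°: h·k = 1.000 × 1.005 = 1.005.
Ratio = 2.716/1.005 ≈ 2.70.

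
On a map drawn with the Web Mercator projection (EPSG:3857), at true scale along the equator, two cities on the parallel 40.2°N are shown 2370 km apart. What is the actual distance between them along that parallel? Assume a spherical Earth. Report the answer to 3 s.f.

1810 km

Mercator is conformal, so the point scale is isotropic: h = k = sec φ = 1/cos φ.
Along the parallel at 40.2°, map distances are exaggerated by k = sec 40.2° = 1.309.
True distance = 2370 / 1.309 = 2370 × cos 40.2° ≈ 1810 km.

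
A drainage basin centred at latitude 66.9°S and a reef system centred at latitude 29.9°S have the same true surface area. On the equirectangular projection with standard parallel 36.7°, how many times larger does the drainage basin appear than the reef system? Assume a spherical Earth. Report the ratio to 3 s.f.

2.21

In the equirectangular projection with standard parallel φ₀ = 36.7° (x = Rλ cos φ₀, y = Rφ), meridians are true-scale (h = 1) and the parallel scale is k = cos φ₀ / cos φ.
Areal scale at 66.9°: h·k = 1.000 × 2.044 = 2.044.
Areal scale at 29.9°: h·k = 1.000 × 0.9249 = 0.9249.
Ratio = 2.044/0.9249 ≈ 2.21.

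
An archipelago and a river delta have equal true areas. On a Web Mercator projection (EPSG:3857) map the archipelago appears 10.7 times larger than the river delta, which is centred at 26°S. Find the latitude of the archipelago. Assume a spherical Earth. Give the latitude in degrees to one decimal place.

74.1°

On Mercator, (apparent₁)/(apparent₂) = sec²φ₁ / sec²φ₂ when true areas are equal.
cos²φ₂ / cos²φ₁ = 10.7  ⇒  cos φ₁ = cos 26° / √10.7 = 0.8988/3.271 = 0.2748.
φ₁ = arccos(0.2748) ≈ 74.1°.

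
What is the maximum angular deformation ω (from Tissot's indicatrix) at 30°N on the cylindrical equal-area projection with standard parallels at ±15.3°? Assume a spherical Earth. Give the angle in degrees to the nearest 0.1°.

12.3°

Cylindrical equal-area (φ₀ = 15.3°): h = cos φ / cos 15.3° along meridians, k = cos 15.3° / cos φ along parallels; h·k = 1.
At 30°: h = 0.8978, k = 1.114; principal scales a = 1.114, b = 0.8978.
sin(ω/2) = (a − b)/(a + b) = 0.2159/2.012 = 0.1073, so ω = 2 arcsin(0.1073) ≈ 12.3°.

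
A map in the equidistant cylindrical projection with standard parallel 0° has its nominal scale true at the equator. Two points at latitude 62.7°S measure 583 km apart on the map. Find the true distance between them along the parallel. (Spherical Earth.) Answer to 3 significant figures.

267 km

In the plate carrée (x = Rλ, y = Rφ), meridians are true-scale (h = 1) and parallels are stretched by k = sec φ.
Along the parallel at 62.7°, map distances are exaggerated by k = sec 62.7° = 2.180.
True distance = 583 / 2.180 = 583 × cos 62.7° ≈ 267 km.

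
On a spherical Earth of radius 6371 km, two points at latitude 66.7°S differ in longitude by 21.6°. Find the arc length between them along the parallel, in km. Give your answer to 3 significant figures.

950 km

Arc length along a parallel = R cos φ · Δλ (with Δλ in radians).
= 6371 × cos 66.7° × (21.6° × π/180) = 6371 × 0.3955 × 0.3770 ≈ 950 km.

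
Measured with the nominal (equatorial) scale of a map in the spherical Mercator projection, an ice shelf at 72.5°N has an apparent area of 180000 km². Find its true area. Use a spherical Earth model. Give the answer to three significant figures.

16300 km²

For Mercator, h = k = sec φ (a conformal cylindrical projection has a single point scale, 1/cos φ).
Areal scale = k² = sec²φ = 1/cos²(72.5°) = 1/0.3007² = 11.06.
True area = apparent / (areal scale) = 180000 / 11.06 ≈ 16300 km².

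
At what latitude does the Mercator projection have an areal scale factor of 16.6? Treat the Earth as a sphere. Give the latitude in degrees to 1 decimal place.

75.8°

Mercator areal scale is sec²φ.
sec²φ = 16.6  ⇒  cos²φ = 0.06024  ⇒  cos φ = 0.2454.
φ = arccos(0.2454) ≈ 75.8°.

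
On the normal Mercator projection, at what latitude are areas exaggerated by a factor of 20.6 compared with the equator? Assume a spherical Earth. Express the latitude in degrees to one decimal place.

77.3°

Mercator areal scale is sec²φ.
sec²φ = 20.6  ⇒  cos²φ = 0.04854  ⇒  cos φ = 0.2203.
φ = arccos(0.2203) ≈ 77.3°.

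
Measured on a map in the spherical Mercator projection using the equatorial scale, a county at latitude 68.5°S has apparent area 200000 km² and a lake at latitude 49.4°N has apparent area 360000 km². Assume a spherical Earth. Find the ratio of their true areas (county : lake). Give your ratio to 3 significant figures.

0.176

On Mercator the areal scale is sec²φ, so true area = apparent × cos²φ.
True area of county: 200000 × cos²(68.5°) = 200000 × 0.1343 = 26860 km².
True area of lake: 360000 × cos²(49.4°) = 360000 × 0.4235 = 152500 km².
Ratio = 26860 / 152500 ≈ 0.176.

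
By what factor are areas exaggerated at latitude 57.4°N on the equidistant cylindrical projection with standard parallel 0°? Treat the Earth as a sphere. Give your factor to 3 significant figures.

For the equirectangular projection with φ₀ = 0 (plate carrée), h = 1 along meridians and k = sec φ along parallels.
Areal scale = h·k = 1 × sec φ; at 57.4°, h = 1.000, k = 1.856, so h·k = 1.856.

1.86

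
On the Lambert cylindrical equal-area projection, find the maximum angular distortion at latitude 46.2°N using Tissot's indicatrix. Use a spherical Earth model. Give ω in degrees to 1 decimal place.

The Lambert cylindrical equal-area projection is the cylindrical equal-area projection with its standard parallel at the equator (φ₀ = 0). Cylindrical equal-area (φ₀ = 0°): h = cos φ / cos 0° along meridians, k = cos 0° / cos φ along parallels; h·k = 1.
At 46.2°: h = 0.6921, k = 1.445; principal scales a = 1.445, b = 0.6921.
sin(ω/2) = (a − b)/(a + b) = 0.7526/2.137 = 0.3522, so ω = 2 arcsin(0.3522) ≈ 41.2°.

41.2°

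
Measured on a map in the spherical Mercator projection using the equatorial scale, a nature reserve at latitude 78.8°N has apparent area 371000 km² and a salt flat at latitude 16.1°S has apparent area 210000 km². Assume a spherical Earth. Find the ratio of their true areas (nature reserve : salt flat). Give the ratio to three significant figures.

0.0722

Since Mercator area scale is 1/cos²φ, the true area equals the apparent area multiplied by cos²φ.
True area of nature reserve: 371000 × cos²(78.8°) = 371000 × 0.03773 = 14000 km².
True area of salt flat: 210000 × cos²(16.1°) = 210000 × 0.9231 = 193900 km².
Ratio = 14000 / 193900 ≈ 0.0722.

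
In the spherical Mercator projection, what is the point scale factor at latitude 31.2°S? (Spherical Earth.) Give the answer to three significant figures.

The Mercator projection is conformal; its linear scale factor is the same in every direction and equals sec φ = 1/cos φ.
k = 1/cos 31.2° = 1/0.8554 = 1.169.

1.17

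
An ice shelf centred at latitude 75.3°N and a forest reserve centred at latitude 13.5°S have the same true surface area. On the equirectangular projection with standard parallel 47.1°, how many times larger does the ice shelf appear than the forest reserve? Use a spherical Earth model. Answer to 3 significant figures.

3.83

In the equirectangular projection with standard parallel φ₀ = 47.1° (x = Rλ cos φ₀, y = Rφ), meridians are true-scale (h = 1) and the parallel scale is k = cos φ₀ / cos φ.
Areal scale at 75.3°: h·k = 1.000 × 2.683 = 2.683.
Areal scale at 13.5°: h·k = 1.000 × 0.7001 = 0.7001.
Ratio = 2.683/0.7001 ≈ 3.83.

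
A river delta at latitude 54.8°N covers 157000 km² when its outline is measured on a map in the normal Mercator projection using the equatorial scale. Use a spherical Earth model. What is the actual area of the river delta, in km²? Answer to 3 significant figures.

52200 km²

The Mercator projection is conformal; its linear scale factor is the same in every direction and equals sec φ = 1/cos φ.
Areal scale = k² = sec²φ = 1/cos²(54.8°) = 1/0.5764² = 3.010.
True area = apparent / (areal scale) = 157000 / 3.010 ≈ 52200 km².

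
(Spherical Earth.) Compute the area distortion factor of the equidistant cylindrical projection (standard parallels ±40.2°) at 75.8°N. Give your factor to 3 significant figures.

3.11

In the equirectangular projection with standard parallel φ₀ = 40.2° (x = Rλ cos φ₀, y = Rφ), meridians are true-scale (h = 1) and the parallel scale is k = cos φ₀ / cos φ.
Areal scale = h·k = 1 × cos φ₀ / cos φ; at 75.8°, h = 1.000, k = 3.114, so h·k = 3.114.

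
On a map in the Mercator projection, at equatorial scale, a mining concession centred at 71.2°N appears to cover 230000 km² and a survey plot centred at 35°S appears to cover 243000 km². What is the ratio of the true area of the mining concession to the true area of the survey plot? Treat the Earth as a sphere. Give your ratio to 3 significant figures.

On Mercator the areal scale is sec²φ, so true area = apparent × cos²φ.
True area of mining concession: 230000 × cos²(71.2°) = 230000 × 0.1039 = 23890 km².
True area of survey plot: 243000 × cos²(35°) = 243000 × 0.6710 = 163100 km².
Ratio = 23890 / 163100 ≈ 0.146.

0.146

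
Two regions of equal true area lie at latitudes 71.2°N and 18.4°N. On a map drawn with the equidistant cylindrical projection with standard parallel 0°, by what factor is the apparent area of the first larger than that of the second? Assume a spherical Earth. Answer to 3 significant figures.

2.94

Plate carrée maps x = Rλ, y = Rφ. The meridian scale is h = 1 and the parallel scale is k = 1/cos φ = sec φ.
Areal scale at 71.2°: h·k = 1.000 × 3.103 = 3.103.
Areal scale at 18.4°: h·k = 1.000 × 1.054 = 1.054.
Ratio = 3.103/1.054 ≈ 2.94.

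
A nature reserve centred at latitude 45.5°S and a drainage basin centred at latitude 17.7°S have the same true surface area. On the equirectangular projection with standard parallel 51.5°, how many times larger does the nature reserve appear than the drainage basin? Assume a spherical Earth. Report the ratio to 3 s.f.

The equidistant cylindrical projection with φ₀ = 51.5° has h = 1 (meridians true) and k = cos φ₀ / cos φ along parallels.
Areal scale at 45.5°: h·k = 1.000 × 0.8882 = 0.8882.
Areal scale at 17.7°: h·k = 1.000 × 0.6534 = 0.6534.
Ratio = 0.8882/0.6534 ≈ 1.36.

1.36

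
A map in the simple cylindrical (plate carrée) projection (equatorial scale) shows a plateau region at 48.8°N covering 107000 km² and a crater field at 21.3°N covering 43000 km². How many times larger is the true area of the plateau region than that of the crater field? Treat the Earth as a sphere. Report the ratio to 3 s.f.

1.76

Plate carrée has h = 1 and k = sec φ, giving areal scale sec φ; true area = (apparent area) · cos φ.
True area of plateau region: 107000 × cos(48.8°) = 107000 × 0.6587 = 70480 km².
True area of crater field: 43000 × cos(21.3°) = 43000 × 0.9317 = 40060 km².
Ratio = 70480 / 40060 ≈ 1.76.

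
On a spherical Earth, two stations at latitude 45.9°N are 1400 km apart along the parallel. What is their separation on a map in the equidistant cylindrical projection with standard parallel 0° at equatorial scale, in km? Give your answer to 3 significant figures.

For the equirectangular projection with φ₀ = 0 (plate carrée), h = 1 along meridians and k = sec φ along parallels.
Along the parallel, k = sec 45.9° = 1/0.6959 = 1.437.
Map distance = 1400 × 1.437 ≈ 2010 km.

2010 km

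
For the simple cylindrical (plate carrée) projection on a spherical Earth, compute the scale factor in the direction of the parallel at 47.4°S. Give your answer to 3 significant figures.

1.48

In the plate carrée (x = Rλ, y = Rφ), meridians are true-scale (h = 1) and parallels are stretched by k = sec φ.
k = 1/cos 47.4° = 1/0.6769 = 1.477.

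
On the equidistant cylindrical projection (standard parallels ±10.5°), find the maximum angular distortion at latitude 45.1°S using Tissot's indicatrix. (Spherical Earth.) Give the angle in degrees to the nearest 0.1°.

18.9°

The equidistant cylindrical projection with φ₀ = 10.5° has h = 1 (meridians true) and k = cos φ₀ / cos φ along parallels.
At 45.1°: h = 1.000, k = 1.393; principal scales a = 1.393, b = 1.000.
sin(ω/2) = (a − b)/(a + b) = 0.3930/2.393 = 0.1642, so ω = 2 arcsin(0.1642) ≈ 18.9°.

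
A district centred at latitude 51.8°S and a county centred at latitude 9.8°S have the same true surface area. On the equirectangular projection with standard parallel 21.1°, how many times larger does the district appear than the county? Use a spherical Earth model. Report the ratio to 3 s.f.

1.59

The equidistant cylindrical projection with φ₀ = 21.1° has h = 1 (meridians true) and k = cos φ₀ / cos φ along parallels.
Areal scale at 51.8°: h·k = 1.000 × 1.509 = 1.509.
Areal scale at 9.8°: h·k = 1.000 × 0.9468 = 0.9468.
Ratio = 1.509/0.9468 ≈ 1.59.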